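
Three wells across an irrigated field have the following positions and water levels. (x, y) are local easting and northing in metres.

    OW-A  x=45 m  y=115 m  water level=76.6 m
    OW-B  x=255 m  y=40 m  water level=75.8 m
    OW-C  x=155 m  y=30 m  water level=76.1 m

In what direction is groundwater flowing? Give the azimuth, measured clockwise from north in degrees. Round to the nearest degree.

119°

Taking OW-A as reference: OW-B−OW-A = (210, -75, -0.8); OW-C−OW-A = (110, -85, -0.5).
Solve a·Δx + b·Δy = Δh: det = 210·(-85) − 110·(-75) = -9600.
∂h/∂x = [(-0.8)·(-85) − (-0.5)·(-75)] / -9600 = -0.003177
∂h/∂y = [210·(-0.5) − 110·(-0.8)] / -9600 = +0.001771
Flow direction (−∇h) has components (+0.003177 E, -0.001771 N).
Azimuth = atan2(E, N) = atan2(+0.003177, -0.001771) = 119.1° ≈ 119°.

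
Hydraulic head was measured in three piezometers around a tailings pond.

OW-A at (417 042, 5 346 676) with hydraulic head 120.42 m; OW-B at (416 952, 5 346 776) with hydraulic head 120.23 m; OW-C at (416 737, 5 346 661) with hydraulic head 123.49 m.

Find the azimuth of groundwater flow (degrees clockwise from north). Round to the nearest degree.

Differences from OW-A: to OW-B (Δx, Δy, Δh) = (-90, 100, -0.19); to OW-C = (-305, -15, +3.07).
Determinant of the coordinate differences = (-90)·(-15) − (-305)·100 = 31850.
∂h/∂x = [(-0.19)·(-15) − (+3.07)·100] / 31850 = -0.009549
∂h/∂y = [(-90)·(+3.07) − (-305)·(-0.19)] / 31850 = -0.01049
Flow direction (−∇h) has components (+0.009549 E, +0.01049 N).
Azimuth = atan2(E, N) = atan2(+0.009549, +0.01049) = 42.3° ≈ 042°.

042°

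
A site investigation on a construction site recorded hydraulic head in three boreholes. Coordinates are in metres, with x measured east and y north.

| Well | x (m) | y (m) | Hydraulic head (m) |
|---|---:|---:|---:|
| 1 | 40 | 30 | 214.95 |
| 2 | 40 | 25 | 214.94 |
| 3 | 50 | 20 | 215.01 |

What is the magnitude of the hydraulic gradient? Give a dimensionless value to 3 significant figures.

0.00825

Differences from 1: to 2 (Δx, Δy, Δh) = (0, -5, -0.01); to 3 = (10, -10, +0.06).
Determinant of the coordinate differences = 0·(-10) − 10·(-5) = 50.
∂h/∂x = [(-0.01)·(-10) − (+0.06)·(-5)] / 50 = +0.008000
∂h/∂y = [0·(+0.06) − 10·(-0.01)] / 50 = +0.002000
|∇h| = √(0.008000² + 0.002000²) = 0.008246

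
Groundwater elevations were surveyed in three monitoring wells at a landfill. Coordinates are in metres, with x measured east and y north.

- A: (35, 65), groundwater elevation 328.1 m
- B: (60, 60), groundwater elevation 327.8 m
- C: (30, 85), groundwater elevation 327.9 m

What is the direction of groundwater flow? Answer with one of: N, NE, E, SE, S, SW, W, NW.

Taking A as reference: B−A = (25, -5, -0.3); C−A = (-5, 20, -0.2).
Determinant of the coordinate differences = 25·20 − (-5)·(-5) = 475.
∂h/∂x = [(-0.3)·20 − (-0.2)·(-5)] / 475 = -0.01474
∂h/∂y = [25·(-0.2) − (-5)·(-0.3)] / 475 = -0.01368
Flow = −∇h = (+0.01474 east, +0.01368 north), which points northeast.

NE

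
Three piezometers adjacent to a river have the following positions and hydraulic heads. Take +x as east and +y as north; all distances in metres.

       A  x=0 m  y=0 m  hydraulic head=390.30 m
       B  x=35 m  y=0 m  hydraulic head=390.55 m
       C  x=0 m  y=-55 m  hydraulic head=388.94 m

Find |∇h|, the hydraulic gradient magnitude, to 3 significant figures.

0.0257

∂h/∂x = (390.55 − 390.30) / (35 − 0) = +0.007143
∂h/∂y = (388.94 − 390.30) / (-55 − 0) = +0.02473
|∇h| = √(0.007143² + 0.02473²) = 0.02574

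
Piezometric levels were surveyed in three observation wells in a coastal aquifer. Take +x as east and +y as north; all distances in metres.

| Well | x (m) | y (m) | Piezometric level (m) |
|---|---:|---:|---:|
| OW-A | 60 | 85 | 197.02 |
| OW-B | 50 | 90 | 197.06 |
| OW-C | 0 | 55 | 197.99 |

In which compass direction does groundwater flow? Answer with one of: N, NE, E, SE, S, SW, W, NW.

Taking OW-A as reference: OW-B−OW-A = (-10, 5, +0.04); OW-C−OW-A = (-60, -30, +0.97).
Determinant of the coordinate differences = (-10)·(-30) − (-60)·5 = 600.
∂h/∂x = [(+0.04)·(-30) − (+0.97)·5] / 600 = -0.01008
∂h/∂y = [(-10)·(+0.97) − (-60)·(+0.04)] / 600 = -0.01217
Flow = −∇h = (+0.01008 east, +0.01217 north), which points northeast.

NE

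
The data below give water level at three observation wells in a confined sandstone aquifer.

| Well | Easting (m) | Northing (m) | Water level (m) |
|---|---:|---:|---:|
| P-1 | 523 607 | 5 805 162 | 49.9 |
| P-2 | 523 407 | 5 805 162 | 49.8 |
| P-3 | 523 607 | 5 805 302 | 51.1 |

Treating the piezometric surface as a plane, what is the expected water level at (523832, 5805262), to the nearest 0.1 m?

∂h/∂x = (49.8 − 49.9) / (523407 − 523607) = +0.0005000
∂h/∂y = (51.1 − 49.9) / (5805302 − 5805162) = +0.008571
h(523832, 5805262) = 49.9 + (+0.0005000)·(225) + (+0.008571)·(100) = 49.9 +0.113 +0.857 = 50.870 m.

50.9 m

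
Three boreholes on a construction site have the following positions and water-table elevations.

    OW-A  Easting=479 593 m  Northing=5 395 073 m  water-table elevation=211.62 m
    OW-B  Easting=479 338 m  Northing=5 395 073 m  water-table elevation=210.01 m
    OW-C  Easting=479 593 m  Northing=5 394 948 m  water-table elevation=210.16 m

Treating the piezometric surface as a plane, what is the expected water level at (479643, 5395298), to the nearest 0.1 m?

214.6 m

∂h/∂x = (210.01 − 211.62) / (479338 − 479593) = +0.006314
∂h/∂y = (210.16 − 211.62) / (5394948 − 5395073) = +0.01168
h(479643, 5395298) = 211.62 + (+0.006314)·(50) + (+0.01168)·(225) = 211.62 +0.316 +2.628 = 214.564 m.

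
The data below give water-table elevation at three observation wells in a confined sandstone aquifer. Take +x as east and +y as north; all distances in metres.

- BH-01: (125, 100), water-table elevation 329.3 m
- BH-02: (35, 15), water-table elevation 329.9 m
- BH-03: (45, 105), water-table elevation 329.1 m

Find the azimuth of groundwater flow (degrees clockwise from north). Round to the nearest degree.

With h = a·x + b·y + c and BH-01 as origin, the differences give:
  (-90)·a + (-85)·b = +0.6
  (-80)·a + 5·b = -0.2
Eliminate b (×5 and ×(-85), subtract): -7250·a = -14.00 → a = ∂h/∂x = +0.001931
Back-substitute: b = ∂h/∂y = -0.009103.
Flow direction (−∇h) has components (-0.001931 E, +0.009103 N).
Azimuth = atan2(E, N) = atan2(-0.001931, +0.009103) = 348.0° ≈ 348°.

348°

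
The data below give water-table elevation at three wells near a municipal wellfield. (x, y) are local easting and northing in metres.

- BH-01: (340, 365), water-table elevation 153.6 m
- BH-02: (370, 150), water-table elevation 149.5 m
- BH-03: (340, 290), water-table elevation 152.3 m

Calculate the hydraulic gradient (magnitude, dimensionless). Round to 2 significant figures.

0.021

Three-point gradient (reference BH-01): Δ to BH-02 = (30, -215, -4.1), Δ to BH-03 = (0, -75, -1.3).
∂h/∂x = -0.01244, ∂h/∂y = +0.01733 (det = -2250).
|∇h| = √(-0.01244² + 0.01733²) = 0.02133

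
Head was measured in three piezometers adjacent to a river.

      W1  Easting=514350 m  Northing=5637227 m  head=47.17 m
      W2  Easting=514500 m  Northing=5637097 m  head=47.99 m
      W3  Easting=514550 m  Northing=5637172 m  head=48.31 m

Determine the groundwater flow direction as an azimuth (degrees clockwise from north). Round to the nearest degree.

266°

Differences from W1: to W2 (Δx, Δy, Δh) = (150, -130, +0.82); to W3 = (200, -55, +1.14).
Determinant of the coordinate differences = 150·(-55) − 200·(-130) = 17750.
∂h/∂x = [(+0.82)·(-55) − (+1.14)·(-130)] / 17750 = +0.005808
∂h/∂y = [150·(+1.14) − 200·(+0.82)] / 17750 = +0.0003944
Flow direction (−∇h) has components (-0.005808 E, -0.0003944 N).
Azimuth = atan2(E, N) = atan2(-0.005808, -0.0003944) = 266.1° ≈ 266°.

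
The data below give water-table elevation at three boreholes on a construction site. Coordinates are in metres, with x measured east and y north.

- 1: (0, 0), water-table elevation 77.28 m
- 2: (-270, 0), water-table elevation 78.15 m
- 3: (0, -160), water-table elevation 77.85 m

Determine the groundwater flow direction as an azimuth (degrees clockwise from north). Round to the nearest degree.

∂h/∂x = (78.15 − 77.28) / (-270 − 0) = -0.003222
∂h/∂y = (77.85 − 77.28) / (-160 − 0) = -0.003562
Flow direction (−∇h) has components (+0.003222 E, +0.003562 N).
Azimuth = atan2(E, N) = atan2(+0.003222, +0.003562) = 42.1° ≈ 042°.

042°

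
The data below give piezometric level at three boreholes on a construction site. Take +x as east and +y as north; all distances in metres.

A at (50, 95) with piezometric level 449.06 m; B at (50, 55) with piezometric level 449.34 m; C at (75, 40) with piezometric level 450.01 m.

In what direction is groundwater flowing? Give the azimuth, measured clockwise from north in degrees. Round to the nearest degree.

287°

Taking A as reference: B−A = (0, -40, +0.28); C−A = (25, -55, +0.95).
Solve a·Δx + b·Δy = Δh: det = 0·(-55) − 25·(-40) = 1000.
∂h/∂x = [(+0.28)·(-55) − (+0.95)·(-40)] / 1000 = +0.02260
∂h/∂y = [0·(+0.95) − 25·(+0.28)] / 1000 = -0.007000
Flow direction (−∇h) has components (-0.02260 E, +0.007000 N).
Azimuth = atan2(E, N) = atan2(-0.02260, +0.007000) = 287.2° ≈ 287°.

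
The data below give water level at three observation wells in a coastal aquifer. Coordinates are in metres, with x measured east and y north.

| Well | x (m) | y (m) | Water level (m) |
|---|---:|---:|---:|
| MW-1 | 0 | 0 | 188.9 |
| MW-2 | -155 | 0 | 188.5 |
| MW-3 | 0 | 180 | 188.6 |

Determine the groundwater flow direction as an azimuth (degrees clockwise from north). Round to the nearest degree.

∂h/∂x = (188.5 − 188.9) / (-155 − 0) = +0.002581
∂h/∂y = (188.6 − 188.9) / (180 − 0) = -0.001667
Flow direction (−∇h) has components (-0.002581 E, +0.001667 N).
Azimuth = atan2(E, N) = atan2(-0.002581, +0.001667) = 302.9° ≈ 303°.

303°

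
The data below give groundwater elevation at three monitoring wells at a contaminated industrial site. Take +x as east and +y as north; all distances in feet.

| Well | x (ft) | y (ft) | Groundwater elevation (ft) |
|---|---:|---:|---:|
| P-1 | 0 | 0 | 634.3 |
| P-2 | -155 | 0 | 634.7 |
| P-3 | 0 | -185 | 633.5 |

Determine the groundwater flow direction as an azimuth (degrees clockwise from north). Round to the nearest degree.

149°

∂h/∂x = (634.7 − 634.3) / (-155 − 0) = -0.002581
∂h/∂y = (633.5 − 634.3) / (-185 − 0) = +0.004324
Flow direction (−∇h) has components (+0.002581 E, -0.004324 N).
Azimuth = atan2(E, N) = atan2(+0.002581, -0.004324) = 149.2° ≈ 149°.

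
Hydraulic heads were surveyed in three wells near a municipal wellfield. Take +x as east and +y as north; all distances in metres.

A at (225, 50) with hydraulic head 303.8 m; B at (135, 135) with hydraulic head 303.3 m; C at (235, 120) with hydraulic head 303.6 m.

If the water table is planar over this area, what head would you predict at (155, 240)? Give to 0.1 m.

303.0 m

Differences from A: to B (Δx, Δy, Δh) = (-90, 85, -0.5); to C = (10, 70, -0.2).
Solve a·Δx + b·Δy = Δh: det = (-90)·70 − 10·85 = -7150.
∂h/∂x = [(-0.5)·70 − (-0.2)·85] / -7150 = +0.002517
∂h/∂y = [(-90)·(-0.2) − 10·(-0.5)] / -7150 = -0.003217
h(155, 240) = 303.8 + (+0.002517)·(-70) + (-0.003217)·(190) = 303.8 -0.176 -0.611 = 303.013 m.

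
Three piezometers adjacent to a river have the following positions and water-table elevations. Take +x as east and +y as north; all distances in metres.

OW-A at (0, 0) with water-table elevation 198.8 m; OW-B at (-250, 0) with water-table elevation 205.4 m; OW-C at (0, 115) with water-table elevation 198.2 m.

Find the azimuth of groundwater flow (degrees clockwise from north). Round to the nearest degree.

∂h/∂x = (205.4 − 198.8) / (-250 − 0) = -0.02640
∂h/∂y = (198.2 − 198.8) / (115 − 0) = -0.005217
Flow direction (−∇h) has components (+0.02640 E, +0.005217 N).
Azimuth = atan2(E, N) = atan2(+0.02640, +0.005217) = 78.8° ≈ 079°.

079°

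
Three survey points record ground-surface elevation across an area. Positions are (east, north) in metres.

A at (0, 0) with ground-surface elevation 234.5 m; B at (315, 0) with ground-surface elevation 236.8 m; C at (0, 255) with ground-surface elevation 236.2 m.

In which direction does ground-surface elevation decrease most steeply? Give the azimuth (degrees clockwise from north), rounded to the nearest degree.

228°

∂z/∂x = (236.8 − 234.5) / (315 − 0) = +0.007302
∂z/∂y = (236.2 − 234.5) / (255 − 0) = +0.006667
Steepest decrease is along −∇f: components (-0.007302 E, -0.006667 N).
Azimuth = atan2(-0.007302, -0.006667) = 227.6° ≈ 228°.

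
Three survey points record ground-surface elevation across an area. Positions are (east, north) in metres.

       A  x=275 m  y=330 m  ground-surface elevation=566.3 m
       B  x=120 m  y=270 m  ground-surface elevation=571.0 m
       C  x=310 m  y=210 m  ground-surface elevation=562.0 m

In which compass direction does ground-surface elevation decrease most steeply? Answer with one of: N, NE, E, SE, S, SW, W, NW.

SE

Differences from A: to B (Δx, Δy, Δh) = (-155, -60, +4.7); to C = (35, -120, -4.3).
Solve a·Δx + b·Δy = Δz: det = (-155)·(-120) − 35·(-60) = 20700.
∂z/∂x = [(+4.7)·(-120) − (-4.3)·(-60)] / 20700 = -0.03971
∂z/∂y = [(-155)·(-4.3) − 35·(+4.7)] / 20700 = +0.02425
Steepest decrease is along −∇f = (+0.03971 E, -0.02425 N) → southeast.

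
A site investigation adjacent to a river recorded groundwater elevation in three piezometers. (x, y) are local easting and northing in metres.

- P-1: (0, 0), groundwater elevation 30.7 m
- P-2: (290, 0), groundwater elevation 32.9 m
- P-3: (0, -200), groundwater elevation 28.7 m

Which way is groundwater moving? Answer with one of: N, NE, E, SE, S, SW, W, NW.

SW

∂h/∂x = (32.9 − 30.7) / (290 − 0) = +0.007586
∂h/∂y = (28.7 − 30.7) / (-200 − 0) = +0.01000
Flow = −∇h = (-0.007586 east, -0.01000 north), which points southwest.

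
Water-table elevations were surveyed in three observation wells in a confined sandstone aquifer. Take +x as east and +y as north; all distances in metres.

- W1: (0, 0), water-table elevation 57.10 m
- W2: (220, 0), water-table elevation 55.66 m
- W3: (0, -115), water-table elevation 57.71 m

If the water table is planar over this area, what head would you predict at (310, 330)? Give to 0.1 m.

53.3 m

∂h/∂x = (55.66 − 57.10) / (220 − 0) = -0.006545
∂h/∂y = (57.71 − 57.10) / (-115 − 0) = -0.005304
h(310, 330) = 57.10 + (-0.006545)·(310) + (-0.005304)·(330) = 57.10 -2.029 -1.750 = 53.320 m.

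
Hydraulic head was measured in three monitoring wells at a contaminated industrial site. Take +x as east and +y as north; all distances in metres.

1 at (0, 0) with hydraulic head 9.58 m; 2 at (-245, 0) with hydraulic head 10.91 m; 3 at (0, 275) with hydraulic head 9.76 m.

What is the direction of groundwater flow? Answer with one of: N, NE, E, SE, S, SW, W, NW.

E

∂h/∂x = (10.91 − 9.58) / (-245 − 0) = -0.005429
∂h/∂y = (9.76 − 9.58) / (275 − 0) = +0.0006545
Flow = −∇h = (+0.005429 east, -0.0006545 north), which points east.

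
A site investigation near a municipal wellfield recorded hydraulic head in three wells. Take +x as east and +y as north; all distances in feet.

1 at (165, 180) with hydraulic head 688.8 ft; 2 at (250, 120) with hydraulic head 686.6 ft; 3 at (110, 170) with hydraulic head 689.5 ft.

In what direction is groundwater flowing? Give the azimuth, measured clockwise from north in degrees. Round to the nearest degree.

134°

Differences from 1: to 2 (Δx, Δy, Δh) = (85, -60, -2.2); to 3 = (-55, -10, +0.7).
Determinant of the coordinate differences = 85·(-10) − (-55)·(-60) = -4150.
∂h/∂x = [(-2.2)·(-10) − (+0.7)·(-60)] / -4150 = -0.01542
∂h/∂y = [85·(+0.7) − (-55)·(-2.2)] / -4150 = +0.01482
Flow direction (−∇h) has components (+0.01542 E, -0.01482 N).
Azimuth = atan2(E, N) = atan2(+0.01542, -0.01482) = 133.9° ≈ 134°.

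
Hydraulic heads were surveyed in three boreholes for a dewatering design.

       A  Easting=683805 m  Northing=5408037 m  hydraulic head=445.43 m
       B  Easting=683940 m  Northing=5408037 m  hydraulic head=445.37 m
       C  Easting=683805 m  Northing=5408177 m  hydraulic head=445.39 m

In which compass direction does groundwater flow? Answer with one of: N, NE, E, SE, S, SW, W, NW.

NE

∂h/∂x = (445.37 − 445.43) / (683940 − 683805) = -0.0004444
∂h/∂y = (445.39 − 445.43) / (5408177 − 5408037) = -0.0002857
Flow = −∇h = (+0.0004444 east, +0.0002857 north), which points northeast.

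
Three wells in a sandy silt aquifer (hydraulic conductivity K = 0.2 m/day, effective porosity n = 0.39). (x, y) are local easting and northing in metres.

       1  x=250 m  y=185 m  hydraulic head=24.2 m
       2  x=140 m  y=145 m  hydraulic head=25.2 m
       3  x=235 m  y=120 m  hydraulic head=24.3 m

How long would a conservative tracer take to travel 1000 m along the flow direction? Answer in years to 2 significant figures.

570 years

With h = a·x + b·y + c and 1 as origin, the differences give:
  (-110)·a + (-40)·b = +1.0
  (-15)·a + (-65)·b = +0.1
Eliminate b (×(-65) and ×(-40), subtract): 6550·a = -61.00 → a = ∂h/∂x = -0.009313
Back-substitute: b = ∂h/∂y = +0.0006107.
|∇h| = √(-0.009313² + 0.0006107²) = 0.009333
Seepage velocity v = K·i/n = 0.2 × 0.009333 / 0.39 = 0.004786 m/day.
t = 1000 / 0.004786 = 2.089e+05 days = 572 years.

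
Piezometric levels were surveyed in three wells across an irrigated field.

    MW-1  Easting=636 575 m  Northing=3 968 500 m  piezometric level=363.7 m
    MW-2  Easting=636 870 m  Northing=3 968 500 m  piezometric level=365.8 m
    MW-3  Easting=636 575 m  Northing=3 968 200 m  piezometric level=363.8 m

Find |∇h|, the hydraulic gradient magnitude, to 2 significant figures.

0.0071

∂h/∂x = (365.8 − 363.7) / (636870 − 636575) = +0.007119
∂h/∂y = (363.8 − 363.7) / (3968200 − 3968500) = -0.0003333
|∇h| = √(0.007119² + -0.0003333²) = 0.007127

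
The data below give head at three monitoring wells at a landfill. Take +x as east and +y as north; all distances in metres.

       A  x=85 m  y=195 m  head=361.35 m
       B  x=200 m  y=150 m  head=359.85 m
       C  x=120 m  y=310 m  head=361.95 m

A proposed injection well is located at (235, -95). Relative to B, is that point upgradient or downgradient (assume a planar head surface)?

With h = a·x + b·y + c and A as origin, the differences give:
  115·a + (-45)·b = -1.50
  35·a + 115·b = +0.60
Eliminate b (×115 and ×(-45), subtract): 14800·a = -145.500 → a = ∂h/∂x = -0.009831
Back-substitute: b = ∂h/∂y = +0.008209.
Head at (235, -95) = 361.35 + (-0.009831)·(150) + (+0.008209)·(-290) = 357.49 m.
That is lower than the 359.85 m at B, so the point is downgradient.

downgradient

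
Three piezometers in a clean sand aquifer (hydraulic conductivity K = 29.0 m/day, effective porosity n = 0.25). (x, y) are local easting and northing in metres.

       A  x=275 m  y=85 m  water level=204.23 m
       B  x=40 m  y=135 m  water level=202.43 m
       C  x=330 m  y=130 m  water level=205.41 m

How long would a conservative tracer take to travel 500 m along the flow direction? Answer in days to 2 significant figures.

With h = a·x + b·y + c and A as origin, the differences give:
  (-235)·a + 50·b = -1.80
  55·a + 45·b = +1.18
Eliminate b (×45 and ×50, subtract): -13325·a = -140.000 → a = ∂h/∂x = +0.01051
Back-substitute: b = ∂h/∂y = +0.01338.
|∇h| = √(0.01051² + 0.01338²) = 0.01701
Seepage velocity v = K·i/n = 29.0 × 0.01701 / 0.25 = 1.973 m/day.
t = 500 / 1.973 = 253.4 days.

250 days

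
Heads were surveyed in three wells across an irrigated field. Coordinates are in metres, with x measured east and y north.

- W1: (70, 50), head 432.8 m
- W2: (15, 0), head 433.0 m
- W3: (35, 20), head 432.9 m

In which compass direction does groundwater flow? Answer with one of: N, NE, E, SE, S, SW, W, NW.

Differences from W1: to W2 (Δx, Δy, Δh) = (-55, -50, +0.2); to W3 = (-35, -30, +0.1).
Solve a·Δx + b·Δy = Δh: det = (-55)·(-30) − (-35)·(-50) = -100.
∂h/∂x = [(+0.2)·(-30) − (+0.1)·(-50)] / -100 = +0.01000
∂h/∂y = [(-55)·(+0.1) − (-35)·(+0.2)] / -100 = -0.01500
Flow = −∇h = (-0.01000 east, +0.01500 north), which points northwest.

NW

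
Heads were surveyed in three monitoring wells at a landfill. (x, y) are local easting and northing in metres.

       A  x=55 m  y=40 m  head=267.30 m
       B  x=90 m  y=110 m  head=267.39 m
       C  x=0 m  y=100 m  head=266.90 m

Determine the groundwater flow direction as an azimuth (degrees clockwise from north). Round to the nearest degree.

285°

With h = a·x + b·y + c and A as origin, the differences give:
  35·a + 70·b = +0.09
  (-55)·a + 60·b = -0.40
Eliminate b (×60 and ×70, subtract): 5950·a = 33.400 → a = ∂h/∂x = +0.005613
Back-substitute: b = ∂h/∂y = -0.001521.
Flow direction (−∇h) has components (-0.005613 E, +0.001521 N).
Azimuth = atan2(E, N) = atan2(-0.005613, +0.001521) = 285.2° ≈ 285°.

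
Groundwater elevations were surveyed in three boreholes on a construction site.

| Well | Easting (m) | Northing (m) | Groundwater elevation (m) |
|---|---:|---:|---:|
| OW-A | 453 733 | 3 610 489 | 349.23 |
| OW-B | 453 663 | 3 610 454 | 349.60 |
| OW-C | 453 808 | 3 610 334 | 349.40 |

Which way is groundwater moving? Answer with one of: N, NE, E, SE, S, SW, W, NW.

NE

Three-point gradient (reference OW-A): Δ to OW-B = (-70, -35, +0.37), Δ to OW-C = (75, -155, +0.17).
∂h/∂x = -0.003814, ∂h/∂y = -0.002942 (det = 13475).
Flow = −∇h = (+0.003814 east, +0.002942 north), which points northeast.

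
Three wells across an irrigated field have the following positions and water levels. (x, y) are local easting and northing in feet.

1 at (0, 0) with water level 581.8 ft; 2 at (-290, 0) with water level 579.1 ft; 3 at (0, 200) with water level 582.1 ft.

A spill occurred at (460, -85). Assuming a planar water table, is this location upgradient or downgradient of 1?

upgradient

∂h/∂x = (579.1 − 581.8) / (-290 − 0) = +0.009310
∂h/∂y = (582.1 − 581.8) / (200 − 0) = +0.001500
Head at (460, -85) = 581.8 + (+0.009310)·(460) + (+0.001500)·(-85) = 585.96 ft.
That is higher than the 581.8 ft at 1, so the point is upgradient.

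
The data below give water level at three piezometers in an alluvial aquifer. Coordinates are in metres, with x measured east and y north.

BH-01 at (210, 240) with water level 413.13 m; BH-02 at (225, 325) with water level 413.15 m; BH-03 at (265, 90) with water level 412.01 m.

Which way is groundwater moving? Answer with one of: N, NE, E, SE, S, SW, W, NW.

E

Differences from BH-01: to BH-02 (Δx, Δy, Δh) = (15, 85, +0.02); to BH-03 = (55, -150, -1.12).
Solve a·Δx + b·Δy = Δh: det = 15·(-150) − 55·85 = -6925.
∂h/∂x = [(+0.02)·(-150) − (-1.12)·85] / -6925 = -0.01331
∂h/∂y = [15·(-1.12) − 55·(+0.02)] / -6925 = +0.002585
Flow = −∇h = (+0.01331 east, -0.002585 north), which points east.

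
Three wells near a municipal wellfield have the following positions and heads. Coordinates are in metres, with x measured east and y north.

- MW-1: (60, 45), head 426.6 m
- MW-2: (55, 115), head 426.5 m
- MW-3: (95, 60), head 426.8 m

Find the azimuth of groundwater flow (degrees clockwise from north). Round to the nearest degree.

279°

Three-point gradient (reference MW-1): Δ to MW-2 = (-5, 70, -0.1), Δ to MW-3 = (35, 15, +0.2).
∂h/∂x = +0.006139, ∂h/∂y = -0.0009901 (det = -2525).
Flow direction (−∇h) has components (-0.006139 E, +0.0009901 N).
Azimuth = atan2(E, N) = atan2(-0.006139, +0.0009901) = 279.2° ≈ 279°.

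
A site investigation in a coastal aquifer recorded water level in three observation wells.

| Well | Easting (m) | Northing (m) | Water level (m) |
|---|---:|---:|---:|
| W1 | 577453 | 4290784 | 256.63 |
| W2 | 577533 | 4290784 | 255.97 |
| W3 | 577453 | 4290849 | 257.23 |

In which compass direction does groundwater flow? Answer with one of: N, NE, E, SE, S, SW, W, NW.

∂h/∂x = (255.97 − 256.63) / (577533 − 577453) = -0.008250
∂h/∂y = (257.23 − 256.63) / (4290849 − 4290784) = +0.009231
Flow = −∇h = (+0.008250 east, -0.009231 north), which points southeast.

SE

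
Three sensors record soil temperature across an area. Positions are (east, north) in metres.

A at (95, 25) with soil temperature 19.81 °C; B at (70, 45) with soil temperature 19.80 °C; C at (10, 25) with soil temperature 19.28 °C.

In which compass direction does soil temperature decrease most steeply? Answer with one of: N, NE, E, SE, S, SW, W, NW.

SW

Differences from A: to B (Δx, Δy, Δh) = (-25, 20, -0.01); to C = (-85, 0, -0.53).
Solve a·Δx + b·Δy = ΔT: det = (-25)·0 − (-85)·20 = 1700.
∂T/∂x = [(-0.01)·0 − (-0.53)·20] / 1700 = +0.006235
∂T/∂y = [(-25)·(-0.53) − (-85)·(-0.01)] / 1700 = +0.007294
Steepest decrease is along −∇f = (-0.006235 E, -0.007294 N) → southwest.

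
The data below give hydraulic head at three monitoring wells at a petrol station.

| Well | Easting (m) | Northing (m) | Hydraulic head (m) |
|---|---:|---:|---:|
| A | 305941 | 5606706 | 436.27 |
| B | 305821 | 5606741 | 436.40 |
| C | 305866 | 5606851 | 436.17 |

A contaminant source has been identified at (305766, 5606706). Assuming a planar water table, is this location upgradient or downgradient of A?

upgradient

Differences from A: to B (Δx, Δy, Δh) = (-120, 35, +0.13); to C = (-75, 145, -0.10).
Solve a·Δx + b·Δy = Δh: det = (-120)·145 − (-75)·35 = -14775.
∂h/∂x = [(+0.13)·145 − (-0.10)·35] / -14775 = -0.001513
∂h/∂y = [(-120)·(-0.10) − (-75)·(+0.13)] / -14775 = -0.001472
Head at (305766, 5606706) = 436.27 + (-0.001513)·(-175) + (-0.001472)·(0) = 436.53 m.
That is higher than the 436.27 m at A, so the point is upgradient.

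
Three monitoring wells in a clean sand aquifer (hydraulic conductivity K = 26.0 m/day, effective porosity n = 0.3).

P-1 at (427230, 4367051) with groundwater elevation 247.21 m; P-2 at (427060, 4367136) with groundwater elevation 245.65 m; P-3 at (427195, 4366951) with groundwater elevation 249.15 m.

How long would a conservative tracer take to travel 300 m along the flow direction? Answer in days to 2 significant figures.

180 days

Taking P-1 as reference: P-2−P-1 = (-170, 85, -1.56); P-3−P-1 = (-35, -100, +1.94).
Solve a·Δx + b·Δy = Δh: det = (-170)·(-100) − (-35)·85 = 19975.
∂h/∂x = [(-1.56)·(-100) − (+1.94)·85] / 19975 = -0.0004456
∂h/∂y = [(-170)·(+1.94) − (-35)·(-1.56)] / 19975 = -0.01924
|∇h| = √(-0.0004456² + -0.01924²) = 0.01925
Seepage velocity v = K·i/n = 26.0 × 0.01925 / 0.3 = 1.668 m/day.
t = 300 / 1.668 = 179.9 days.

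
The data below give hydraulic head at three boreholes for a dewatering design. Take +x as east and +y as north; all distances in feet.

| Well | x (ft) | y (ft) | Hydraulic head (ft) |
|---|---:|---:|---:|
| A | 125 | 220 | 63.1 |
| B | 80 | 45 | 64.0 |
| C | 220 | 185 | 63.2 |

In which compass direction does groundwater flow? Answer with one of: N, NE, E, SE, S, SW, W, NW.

With h = a·x + b·y + c and A as origin, the differences give:
  (-45)·a + (-175)·b = +0.9
  95·a + (-35)·b = +0.1
Eliminate b (×(-35) and ×(-175), subtract): 18200·a = -14.00 → a = ∂h/∂x = -0.0007692
Back-substitute: b = ∂h/∂y = -0.004945.
Flow = −∇h = (+0.0007692 east, +0.004945 north), which points north.

N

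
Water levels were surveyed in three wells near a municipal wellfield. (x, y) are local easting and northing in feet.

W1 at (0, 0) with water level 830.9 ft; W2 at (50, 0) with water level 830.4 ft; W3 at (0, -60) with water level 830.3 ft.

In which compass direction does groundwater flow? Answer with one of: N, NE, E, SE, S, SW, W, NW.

SE

∂h/∂x = (830.4 − 830.9) / (50 − 0) = -0.01000
∂h/∂y = (830.3 − 830.9) / (-60 − 0) = +0.01000
Flow = −∇h = (+0.01000 east, -0.01000 north), which points southeast.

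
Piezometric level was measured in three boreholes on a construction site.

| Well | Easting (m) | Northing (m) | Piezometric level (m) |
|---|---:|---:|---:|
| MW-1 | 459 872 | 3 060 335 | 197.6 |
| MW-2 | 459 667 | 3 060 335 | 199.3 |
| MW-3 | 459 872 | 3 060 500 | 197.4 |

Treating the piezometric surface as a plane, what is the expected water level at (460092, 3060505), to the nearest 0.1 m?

∂h/∂x = (199.3 − 197.6) / (459667 − 459872) = -0.008293
∂h/∂y = (197.4 − 197.6) / (3060500 − 3060335) = -0.001212
h(460092, 3060505) = 197.6 + (-0.008293)·(220) + (-0.001212)·(170) = 197.6 -1.824 -0.206 = 195.570 m.

195.6 m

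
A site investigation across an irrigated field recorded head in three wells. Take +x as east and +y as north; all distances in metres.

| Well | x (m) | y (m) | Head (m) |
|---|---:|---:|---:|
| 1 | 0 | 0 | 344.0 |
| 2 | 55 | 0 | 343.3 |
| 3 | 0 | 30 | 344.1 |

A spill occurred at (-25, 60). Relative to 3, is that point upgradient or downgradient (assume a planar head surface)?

∂h/∂x = (343.3 − 344.0) / (55 − 0) = -0.01273
∂h/∂y = (344.1 − 344.0) / (30 − 0) = +0.003333
Head at (-25, 60) = 344.0 + (-0.01273)·(-25) + (+0.003333)·(60) = 344.52 m.
That is higher than the 344.1 m at 3, so the point is upgradient.

upgradient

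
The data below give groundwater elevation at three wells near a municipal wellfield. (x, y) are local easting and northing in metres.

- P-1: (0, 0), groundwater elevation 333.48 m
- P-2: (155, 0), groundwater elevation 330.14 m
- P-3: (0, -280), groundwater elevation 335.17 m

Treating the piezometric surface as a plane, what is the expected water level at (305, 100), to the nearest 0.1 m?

326.3 m

∂h/∂x = (330.14 − 333.48) / (155 − 0) = -0.02155
∂h/∂y = (335.17 − 333.48) / (-280 − 0) = -0.006036
h(305, 100) = 333.48 + (-0.02155)·(305) + (-0.006036)·(100) = 333.48 -6.572 -0.604 = 326.304 m.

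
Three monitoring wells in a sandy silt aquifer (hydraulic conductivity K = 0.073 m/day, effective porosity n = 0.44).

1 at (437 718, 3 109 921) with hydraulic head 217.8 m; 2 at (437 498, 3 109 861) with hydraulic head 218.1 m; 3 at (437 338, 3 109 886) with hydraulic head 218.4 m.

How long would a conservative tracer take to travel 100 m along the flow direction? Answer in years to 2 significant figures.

800 years

Taking 1 as reference: 2−1 = (-220, -60, +0.3); 3−1 = (-380, -35, +0.6).
Determinant of the coordinate differences = (-220)·(-35) − (-380)·(-60) = -15100.
∂h/∂x = [(+0.3)·(-35) − (+0.6)·(-60)] / -15100 = -0.001689
∂h/∂y = [(-220)·(+0.6) − (-380)·(+0.3)] / -15100 = +0.001192
|∇h| = √(-0.001689² + 0.001192²) = 0.002067
Seepage velocity v = K·i/n = 0.073 × 0.002067 / 0.44 = 0.0003429 m/day.
t = 100 / 0.0003429 = 2.916e+05 days = 798 years.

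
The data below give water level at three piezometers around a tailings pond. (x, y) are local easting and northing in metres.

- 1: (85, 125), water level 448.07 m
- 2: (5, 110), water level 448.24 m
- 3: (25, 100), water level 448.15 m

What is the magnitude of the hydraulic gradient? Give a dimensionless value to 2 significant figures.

Taking 1 as reference: 2−1 = (-80, -15, +0.17); 3−1 = (-60, -25, +0.08).
Solve a·Δx + b·Δy = Δh: det = (-80)·(-25) − (-60)·(-15) = 1100.
∂h/∂x = [(+0.17)·(-25) − (+0.08)·(-15)] / 1100 = -0.002773
∂h/∂y = [(-80)·(+0.08) − (-60)·(+0.17)] / 1100 = +0.003455
|∇h| = √(-0.002773² + 0.003455²) = 0.00443

0.0044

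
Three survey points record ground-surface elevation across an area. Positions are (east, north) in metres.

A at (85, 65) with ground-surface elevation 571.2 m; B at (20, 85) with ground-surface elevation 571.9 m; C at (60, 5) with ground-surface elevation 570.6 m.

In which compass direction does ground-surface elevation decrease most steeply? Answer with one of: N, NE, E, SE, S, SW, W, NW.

SE

Taking A as reference: B−A = (-65, 20, +0.7); C−A = (-25, -60, -0.6).
Determinant of the coordinate differences = (-65)·(-60) − (-25)·20 = 4400.
∂z/∂x = [(+0.7)·(-60) − (-0.6)·20] / 4400 = -0.006818
∂z/∂y = [(-65)·(-0.6) − (-25)·(+0.7)] / 4400 = +0.01284
Steepest decrease is along −∇f = (+0.006818 E, -0.01284 N) → southeast.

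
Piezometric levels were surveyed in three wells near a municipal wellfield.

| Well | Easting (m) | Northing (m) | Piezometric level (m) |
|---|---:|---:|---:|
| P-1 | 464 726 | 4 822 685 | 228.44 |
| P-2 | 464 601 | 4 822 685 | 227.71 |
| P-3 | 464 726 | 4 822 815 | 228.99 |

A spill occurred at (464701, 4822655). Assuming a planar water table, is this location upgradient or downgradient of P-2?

∂h/∂x = (227.71 − 228.44) / (464601 − 464726) = +0.005840
∂h/∂y = (228.99 − 228.44) / (4822815 − 4822685) = +0.004231
Head at (464701, 4822655) = 228.44 + (+0.005840)·(-25) + (+0.004231)·(-30) = 228.17 m.
That is higher than the 227.71 m at P-2, so the point is upgradient.

upgradient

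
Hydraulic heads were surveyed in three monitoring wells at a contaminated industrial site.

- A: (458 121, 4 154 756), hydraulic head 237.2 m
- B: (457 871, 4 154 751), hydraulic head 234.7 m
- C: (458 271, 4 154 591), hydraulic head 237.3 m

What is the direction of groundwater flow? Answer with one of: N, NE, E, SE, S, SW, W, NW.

SW

With h = a·x + b·y + c and A as origin, the differences give:
  (-250)·a + (-5)·b = -2.5
  150·a + (-165)·b = +0.1
Eliminate b (×(-165) and ×(-5), subtract): 42000·a = 413.00 → a = ∂h/∂x = +0.009833
Back-substitute: b = ∂h/∂y = +0.008333.
Flow = −∇h = (-0.009833 east, -0.008333 north), which points southwest.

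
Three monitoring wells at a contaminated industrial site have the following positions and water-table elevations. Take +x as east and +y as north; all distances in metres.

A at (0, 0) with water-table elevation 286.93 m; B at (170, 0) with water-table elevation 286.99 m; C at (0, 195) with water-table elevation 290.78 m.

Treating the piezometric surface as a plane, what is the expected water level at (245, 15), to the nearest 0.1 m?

∂h/∂x = (286.99 − 286.93) / (170 − 0) = +0.0003529
∂h/∂y = (290.78 − 286.93) / (195 − 0) = +0.01974
h(245, 15) = 286.93 + (+0.0003529)·(245) + (+0.01974)·(15) = 286.93 +0.086 +0.296 = 287.313 m.

287.3 m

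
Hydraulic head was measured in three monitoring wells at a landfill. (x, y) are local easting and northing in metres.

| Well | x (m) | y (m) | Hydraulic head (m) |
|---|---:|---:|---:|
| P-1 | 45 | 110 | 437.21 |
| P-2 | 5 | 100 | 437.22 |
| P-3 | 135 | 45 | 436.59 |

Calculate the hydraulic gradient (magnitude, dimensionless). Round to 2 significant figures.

0.0071

Differences from P-1: to P-2 (Δx, Δy, Δh) = (-40, -10, +0.01); to P-3 = (90, -65, -0.62).
Solve a·Δx + b·Δy = Δh: det = (-40)·(-65) − 90·(-10) = 3500.
∂h/∂x = [(+0.01)·(-65) − (-0.62)·(-10)] / 3500 = -0.001957
∂h/∂y = [(-40)·(-0.62) − 90·(+0.01)] / 3500 = +0.006829
|∇h| = √(-0.001957² + 0.006829²) = 0.007104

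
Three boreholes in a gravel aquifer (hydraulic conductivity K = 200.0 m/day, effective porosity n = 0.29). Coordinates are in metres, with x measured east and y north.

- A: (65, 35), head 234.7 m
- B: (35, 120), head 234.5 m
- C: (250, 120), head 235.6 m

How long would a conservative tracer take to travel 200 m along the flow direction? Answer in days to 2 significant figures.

56 days

Differences from A: to B (Δx, Δy, Δh) = (-30, 85, -0.2); to C = (185, 85, +0.9).
Solve a·Δx + b·Δy = Δh: det = (-30)·85 − 185·85 = -18275.
∂h/∂x = [(-0.2)·85 − (+0.9)·85] / -18275 = +0.005116
∂h/∂y = [(-30)·(+0.9) − 185·(-0.2)] / -18275 = -0.0005472
|∇h| = √(0.005116² + -0.0005472²) = 0.005145
Seepage velocity v = K·i/n = 200.0 × 0.005145 / 0.29 = 3.548 m/day.
t = 200 / 3.548 = 56.37 days.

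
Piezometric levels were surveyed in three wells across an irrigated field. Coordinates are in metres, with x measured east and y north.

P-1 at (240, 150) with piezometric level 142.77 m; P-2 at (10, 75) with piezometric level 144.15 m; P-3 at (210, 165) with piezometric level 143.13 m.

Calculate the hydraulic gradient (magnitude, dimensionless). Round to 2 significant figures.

0.011

With h = a·x + b·y + c and P-1 as origin, the differences give:
  (-230)·a + (-75)·b = +1.38
  (-30)·a + 15·b = +0.36
Eliminate b (×15 and ×(-75), subtract): -5700·a = 47.700 → a = ∂h/∂x = -0.008368
Back-substitute: b = ∂h/∂y = +0.007263.
|∇h| = √(-0.008368² + 0.007263²) = 0.01108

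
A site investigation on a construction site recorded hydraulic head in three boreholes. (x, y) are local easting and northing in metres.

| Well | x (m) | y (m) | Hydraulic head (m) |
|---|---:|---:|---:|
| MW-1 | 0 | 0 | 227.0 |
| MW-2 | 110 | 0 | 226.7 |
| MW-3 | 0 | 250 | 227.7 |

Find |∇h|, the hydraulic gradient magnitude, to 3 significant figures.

∂h/∂x = (226.7 − 227.0) / (110 − 0) = -0.002727
∂h/∂y = (227.7 − 227.0) / (250 − 0) = +0.002800
|∇h| = √(-0.002727² + 0.002800²) = 0.003909

0.00391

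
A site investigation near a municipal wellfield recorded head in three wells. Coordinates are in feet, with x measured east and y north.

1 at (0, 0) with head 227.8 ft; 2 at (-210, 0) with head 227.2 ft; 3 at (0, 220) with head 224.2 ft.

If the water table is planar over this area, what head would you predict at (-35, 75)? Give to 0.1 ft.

226.5 ft

∂h/∂x = (227.2 − 227.8) / (-210 − 0) = +0.002857
∂h/∂y = (224.2 − 227.8) / (220 − 0) = -0.01636
h(-35, 75) = 227.8 + (+0.002857)·(-35) + (-0.01636)·(75) = 227.8 -0.100 -1.227 = 226.473 ft.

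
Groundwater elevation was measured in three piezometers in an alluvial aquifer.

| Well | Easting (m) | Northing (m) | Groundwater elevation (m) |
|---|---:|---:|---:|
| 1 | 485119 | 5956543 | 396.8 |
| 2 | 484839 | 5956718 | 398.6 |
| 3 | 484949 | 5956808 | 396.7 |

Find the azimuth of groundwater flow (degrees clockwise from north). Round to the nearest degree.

056°

Differences from 1: to 2 (Δx, Δy, Δh) = (-280, 175, +1.8); to 3 = (-170, 265, -0.1).
Determinant of the coordinate differences = (-280)·265 − (-170)·175 = -44450.
∂h/∂x = [(+1.8)·265 − (-0.1)·175] / -44450 = -0.01112
∂h/∂y = [(-280)·(-0.1) − (-170)·(+1.8)] / -44450 = -0.007514
Flow direction (−∇h) has components (+0.01112 E, +0.007514 N).
Azimuth = atan2(E, N) = atan2(+0.01112, +0.007514) = 56.0° ≈ 056°.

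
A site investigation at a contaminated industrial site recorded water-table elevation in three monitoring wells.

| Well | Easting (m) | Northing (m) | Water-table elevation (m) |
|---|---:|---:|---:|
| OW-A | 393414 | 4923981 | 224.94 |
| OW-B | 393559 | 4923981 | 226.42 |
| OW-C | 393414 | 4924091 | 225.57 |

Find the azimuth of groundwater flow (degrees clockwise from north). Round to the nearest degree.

∂h/∂x = (226.42 − 224.94) / (393559 − 393414) = +0.01021
∂h/∂y = (225.57 − 224.94) / (4924091 − 4923981) = +0.005727
Flow direction (−∇h) has components (-0.01021 E, -0.005727 N).
Azimuth = atan2(E, N) = atan2(-0.01021, -0.005727) = 240.7° ≈ 241°.

241°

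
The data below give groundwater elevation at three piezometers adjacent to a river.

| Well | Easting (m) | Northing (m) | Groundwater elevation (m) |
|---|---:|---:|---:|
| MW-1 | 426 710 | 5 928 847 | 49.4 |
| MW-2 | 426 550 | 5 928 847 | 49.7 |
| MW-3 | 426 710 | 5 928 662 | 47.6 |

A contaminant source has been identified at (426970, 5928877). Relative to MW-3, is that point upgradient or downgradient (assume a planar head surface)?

∂h/∂x = (49.7 − 49.4) / (426550 − 426710) = -0.001875
∂h/∂y = (47.6 − 49.4) / (5928662 − 5928847) = +0.009730
Head at (426970, 5928877) = 49.4 + (-0.001875)·(260) + (+0.009730)·(30) = 49.20 m.
That is higher than the 47.6 m at MW-3, so the point is upgradient.

upgradient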